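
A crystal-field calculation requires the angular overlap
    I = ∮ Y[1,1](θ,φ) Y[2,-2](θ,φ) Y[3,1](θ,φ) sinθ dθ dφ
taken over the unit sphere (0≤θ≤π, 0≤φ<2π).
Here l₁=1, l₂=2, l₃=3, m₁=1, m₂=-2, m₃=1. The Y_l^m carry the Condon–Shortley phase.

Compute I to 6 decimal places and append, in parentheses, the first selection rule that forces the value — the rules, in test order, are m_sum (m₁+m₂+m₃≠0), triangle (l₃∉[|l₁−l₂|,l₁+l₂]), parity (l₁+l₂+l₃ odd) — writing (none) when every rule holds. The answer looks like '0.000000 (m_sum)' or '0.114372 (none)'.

-0.082589 (none)

m-sum 0 ✓  L=6 even ✓  1≤3≤3 ✓
Π(2lᵢ+1) = 3×5×7 = 105
triangle coeff Δ(1,2,3) = 1/105
Σ_t [0,0]: t=0:+1/4 = 1/4
(3j)²=3/35 [(1 2 3; 0 0 0)], sign=-1
Σ_t [0,0]: t=0:+1/48 = 1/48
(3j)²=1/105 [(1 2 3; 1 -2 1)], sign=+1
⇒ 4πI² = 3/35
I = (-1)√(3/35/(4π)) = -0.08258890
No selection rule forces the value: the integral is nonzero (none).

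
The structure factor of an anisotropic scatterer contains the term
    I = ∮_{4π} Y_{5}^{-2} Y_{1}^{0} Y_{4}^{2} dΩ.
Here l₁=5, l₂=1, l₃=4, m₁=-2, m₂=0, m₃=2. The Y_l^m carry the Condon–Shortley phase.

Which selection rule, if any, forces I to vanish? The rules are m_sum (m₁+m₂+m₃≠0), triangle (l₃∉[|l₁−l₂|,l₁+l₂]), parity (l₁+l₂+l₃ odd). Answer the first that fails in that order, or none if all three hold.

Σmᵢ = 0  ✓
l₃∈[|l₁−l₂|,l₁+l₂]=[4,6], have l₃=4  ✓
Σlᵢ = 10 ⇒ even  ✓

none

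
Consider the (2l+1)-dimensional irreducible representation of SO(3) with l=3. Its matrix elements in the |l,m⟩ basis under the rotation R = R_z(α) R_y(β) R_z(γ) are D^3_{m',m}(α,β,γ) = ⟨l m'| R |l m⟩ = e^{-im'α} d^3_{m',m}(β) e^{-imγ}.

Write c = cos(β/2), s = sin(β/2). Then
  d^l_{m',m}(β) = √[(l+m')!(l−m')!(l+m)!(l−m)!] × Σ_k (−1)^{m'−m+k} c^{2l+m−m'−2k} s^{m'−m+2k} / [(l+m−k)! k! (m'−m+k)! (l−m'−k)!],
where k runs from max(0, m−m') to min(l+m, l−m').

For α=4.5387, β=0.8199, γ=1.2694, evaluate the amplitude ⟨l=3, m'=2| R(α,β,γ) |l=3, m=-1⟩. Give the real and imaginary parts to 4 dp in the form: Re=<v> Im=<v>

Re=-0.0129 Im=0.2794

Split into d^3_{2,-1}(β=0.8199) × two z-phases.
With c≡cos(β/2)=0.917141 and s≡sin(β/2)=0.398563, N=[120·1·2·24]^{1/2}=75.894664
The bounds max(0,m−m')=0 and min(l+m,l−m')=1 give 2 terms
  k=0: (−1)^3·75.8947/(12)·0.9171^3·0.3986^3 = -0.308909
  k=1: (−1)^4·75.8947/(24)·0.9171^1·0.3986^5 = +0.029169
d^3_{2,-1}(0.8199) = -0.308909 +0.029169 = -0.279740
Phases: e^{-i·(2)·4.5387}=-0.940269-0.340434i, e^{-i·(-1)·1.2694}=+0.296854+0.954923i ⇒ D=-0.012858+0.279444i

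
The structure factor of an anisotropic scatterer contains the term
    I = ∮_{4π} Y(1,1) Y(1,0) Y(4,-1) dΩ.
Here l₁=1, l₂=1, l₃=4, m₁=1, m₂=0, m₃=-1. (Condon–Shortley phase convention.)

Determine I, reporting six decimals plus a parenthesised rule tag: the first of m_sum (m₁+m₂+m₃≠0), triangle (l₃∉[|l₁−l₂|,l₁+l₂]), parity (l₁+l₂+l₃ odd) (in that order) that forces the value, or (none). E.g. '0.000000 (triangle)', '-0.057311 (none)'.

l₃=4 ∉ [0,2] — triangle fails ⇒ I = 0

0.000000 (triangle)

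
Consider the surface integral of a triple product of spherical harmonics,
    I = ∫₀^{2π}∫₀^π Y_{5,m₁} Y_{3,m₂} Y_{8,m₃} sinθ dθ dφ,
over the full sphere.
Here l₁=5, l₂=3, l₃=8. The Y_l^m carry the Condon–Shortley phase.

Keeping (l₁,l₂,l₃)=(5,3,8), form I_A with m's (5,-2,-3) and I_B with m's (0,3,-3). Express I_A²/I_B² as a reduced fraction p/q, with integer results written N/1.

1/42

Shared (l₁,l₂,l₃)=(5,3,8): N and (l;000)² cancel in I_A²/I_B².
A: Δ = 0!·10!·6!/17! = 1/136136; Racah Σ t=0..0: t=0:+1/435456000 = 1/435456000; ⇒ 3j(5 3 8; 5 -2 -3)² = 1/12376, sgn -1
B: Δ = 0!·10!·6!/17! = 1/136136; Racah Σ t=0..0: t=0:+1/10368000 = 1/10368000; ⇒ 3j(5 3 8; 0 3 -3)² = 3/884, sgn -1
I_A²/I_B² = (1/12376)/(3/884) = 1/42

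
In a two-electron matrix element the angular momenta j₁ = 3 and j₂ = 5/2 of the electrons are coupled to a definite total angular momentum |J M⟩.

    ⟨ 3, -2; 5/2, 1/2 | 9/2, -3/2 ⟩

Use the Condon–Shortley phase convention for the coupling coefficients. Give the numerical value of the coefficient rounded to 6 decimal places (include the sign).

−√(169/462) = -0.604815

triangle: 1!×5!×4!/11! = 2880/39916800
(j±m)!: 1!×5!×3!×2!×3!×6! = 6220800
prefactor² = (2J+1)×Δ×N² = 345600/77
  k=0: +1/(0!×1!×5!×3!×0!×1!) = 1/720
  k=1: −1/(1!×0!×4!×2!×1!×2!) = -1/96
Σ = -13/1440  ⇒  CG² = 345600/77×(-13/1440)² = 169/462
CG = −√(169/462) = -0.604815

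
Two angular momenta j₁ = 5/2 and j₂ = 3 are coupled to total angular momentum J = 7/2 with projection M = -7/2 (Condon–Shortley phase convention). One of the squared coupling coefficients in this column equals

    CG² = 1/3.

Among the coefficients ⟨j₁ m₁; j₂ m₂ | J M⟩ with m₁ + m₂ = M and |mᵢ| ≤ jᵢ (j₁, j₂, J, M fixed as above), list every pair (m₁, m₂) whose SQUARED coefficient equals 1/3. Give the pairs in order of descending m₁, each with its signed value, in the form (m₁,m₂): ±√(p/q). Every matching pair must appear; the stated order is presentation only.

Admissible pairs with m₁+m₂ = M = -7/2: (-5/2,-1), (-3/2,-2), (-1/2,-3)
  (m₁,m₂)=(-1/2,-3): CG² = 1/3, CG = +√(1/3)   ← matches the target
  (m₁,m₂)=(-3/2,-2): CG² = 4/9, CG = −√(4/9)
  (m₁,m₂)=(-5/2,-1): CG² = 2/9, CG = +√(2/9)
Pairs with CG² = 1/3: (-1/2,-3): +√(1/3)

(-1/2,-3): +√(1/3)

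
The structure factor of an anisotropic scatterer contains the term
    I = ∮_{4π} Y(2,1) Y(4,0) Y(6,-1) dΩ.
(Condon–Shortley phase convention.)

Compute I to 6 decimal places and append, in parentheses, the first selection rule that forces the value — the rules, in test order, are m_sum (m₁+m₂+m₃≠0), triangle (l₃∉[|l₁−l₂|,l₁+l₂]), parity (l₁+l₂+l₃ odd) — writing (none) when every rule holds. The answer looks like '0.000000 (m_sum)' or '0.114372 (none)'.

Checks pass: Σm=0; 12 even; l₃=6∈[2,6].
(2·2+1)(2·4+1)(2·6+1) = 585
Δ: 0! 4! 8! / 13! → 1/6435
sum: t=0:+1/2304 = 1/2304
3j²(2 4 6; 0 0 0) = Δ·Π!·Σ² = 5/143  (sign +1)
sum: t=0:+1/3456 = 1/3456
3j²(2 4 6; 1 0 -1) = Δ·Π!·Σ² = 35/1287  (sign -1)
combine: 4πI² = 585·5/143·35/1287 = 875/1573
take √, sign -1: I = -0.21039467
No selection rule forces the value: the integral is nonzero (none).

-0.210395 (none)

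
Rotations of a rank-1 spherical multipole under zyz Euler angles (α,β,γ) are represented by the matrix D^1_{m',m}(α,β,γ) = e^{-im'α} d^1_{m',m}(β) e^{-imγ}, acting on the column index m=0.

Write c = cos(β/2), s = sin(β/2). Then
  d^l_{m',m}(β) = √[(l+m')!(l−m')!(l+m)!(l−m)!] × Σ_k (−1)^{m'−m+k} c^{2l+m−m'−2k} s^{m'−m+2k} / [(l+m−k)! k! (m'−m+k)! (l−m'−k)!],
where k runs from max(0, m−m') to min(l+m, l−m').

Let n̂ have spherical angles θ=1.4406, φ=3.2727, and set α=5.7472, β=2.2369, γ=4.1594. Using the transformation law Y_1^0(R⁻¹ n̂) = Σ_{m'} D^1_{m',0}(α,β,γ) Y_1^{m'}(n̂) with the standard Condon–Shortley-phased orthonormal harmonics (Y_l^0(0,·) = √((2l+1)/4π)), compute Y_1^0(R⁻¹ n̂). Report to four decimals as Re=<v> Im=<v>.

Need the full column D^1_{m',0} for m'=−1..1 at α=5.7472, β=2.2369, γ=4.1594.
cos(β/2)=0.437077, sin(β/2)=0.899424
d^1_{-1,0}: single k=1 term ⇒ +0.555952;  D = +0.477989-0.283918i
d^1_{0,0}: k∈[0..1] ⇒ +0.191036 -0.808964 = -0.617927;  D = -0.617927+0.000000i
d^1_{1,0}: single k=0 term ⇒ -0.555952;  D = -0.477989-0.283918i
Y_1^{m'}(θ=1.4406,φ=3.2727) and Σ D·Y over m':
  (+0.4780-0.2839i)·(-0.3396+0.0448i)  (-0.6179+0.0000i)·(+0.0634+0.0000i)  (-0.4780-0.2839i)·(+0.3396+0.0448i)
Y_1^0(R⁻¹ n̂) = -0.338446+0.000000i

Re=-0.3384 Im=0.0000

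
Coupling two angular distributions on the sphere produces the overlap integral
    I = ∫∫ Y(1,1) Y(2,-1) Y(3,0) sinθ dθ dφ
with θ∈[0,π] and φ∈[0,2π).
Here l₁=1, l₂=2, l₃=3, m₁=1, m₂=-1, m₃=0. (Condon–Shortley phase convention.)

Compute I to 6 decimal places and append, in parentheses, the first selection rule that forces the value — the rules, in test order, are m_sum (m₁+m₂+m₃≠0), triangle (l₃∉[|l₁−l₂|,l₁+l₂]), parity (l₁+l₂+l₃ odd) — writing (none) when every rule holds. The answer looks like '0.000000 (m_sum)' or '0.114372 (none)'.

0.143048 (none)

Rules hold: Σm=0, L=6 even, 1≤3≤3.
N = 3·5·7 = 105
Δ = 0!·2!·4!/7! = 1/105
Racah Σ t=0..0: t=0:+1/4 = 1/4
⇒ 3j(1 2 3; 0 0 0)² = 3/35, sgn -1
Racah Σ t=0..0: t=0:+1/12 = 1/12
⇒ 3j(1 2 3; 1 -1 0)² = 1/35, sgn -1
4πI² = N·(3j₀)²·(3jₘ)² = 9/35
I = +1·√(0.257143/4π) = 0.14304817
No selection rule forces the value: the integral is nonzero (none).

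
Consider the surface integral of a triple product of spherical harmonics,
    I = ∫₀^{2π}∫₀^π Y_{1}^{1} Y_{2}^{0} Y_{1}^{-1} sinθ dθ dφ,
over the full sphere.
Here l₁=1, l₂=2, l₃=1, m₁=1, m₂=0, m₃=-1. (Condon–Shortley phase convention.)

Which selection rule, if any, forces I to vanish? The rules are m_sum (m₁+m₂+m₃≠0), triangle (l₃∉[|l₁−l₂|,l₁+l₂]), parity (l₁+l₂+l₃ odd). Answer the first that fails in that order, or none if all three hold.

azimuthal sum: 1 + 0 − 1 = 0  ✓
1 ≤ 1 ≤ 3 (triangle on l)  ✓
L = 1 + 2 + 1 = 4 (even)  ✓

none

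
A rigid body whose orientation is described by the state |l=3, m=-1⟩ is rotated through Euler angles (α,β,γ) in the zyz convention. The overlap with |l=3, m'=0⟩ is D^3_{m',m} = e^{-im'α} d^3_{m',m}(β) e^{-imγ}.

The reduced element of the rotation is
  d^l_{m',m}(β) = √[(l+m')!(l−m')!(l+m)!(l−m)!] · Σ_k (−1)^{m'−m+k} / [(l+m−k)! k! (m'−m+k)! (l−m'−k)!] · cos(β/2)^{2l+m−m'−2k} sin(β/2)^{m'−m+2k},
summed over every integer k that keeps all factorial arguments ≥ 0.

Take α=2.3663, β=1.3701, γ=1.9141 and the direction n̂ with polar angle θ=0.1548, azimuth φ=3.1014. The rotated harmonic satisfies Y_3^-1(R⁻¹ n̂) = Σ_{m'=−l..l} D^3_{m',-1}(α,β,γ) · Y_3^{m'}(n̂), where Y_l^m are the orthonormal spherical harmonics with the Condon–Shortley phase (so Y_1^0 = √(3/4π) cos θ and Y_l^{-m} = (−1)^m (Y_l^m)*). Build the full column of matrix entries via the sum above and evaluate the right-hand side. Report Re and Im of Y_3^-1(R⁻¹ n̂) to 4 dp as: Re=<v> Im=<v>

Re=-0.0702 Im=0.1444

Need the full column D^3_{m',-1} for m'=−3..3 at α=2.3663, β=1.3701, γ=1.9141.
cos(β/2)=0.774387, sin(β/2)=0.632712
d^3_{-3,-1}: single k=2 term ⇒ +0.557559;  D = -0.510953+0.223157i
d^3_{-2,-1}: k∈[1..2] ⇒ +0.557182 -0.743914 = -0.186731;  D = -0.174529-0.066394i
d^3_{-1,-1}: k∈[0..2] ⇒ +0.215650 -1.151688 +0.576622 = -0.359416;  D = +0.150479+0.326398i
d^3_{0,-1}: k∈[0..2] ⇒ -0.610363 +1.222375 -0.272006 = +0.340006;  D = -0.114446+0.320166i
d^3_{1,-1}: k∈[0..2] ⇒ +0.863766 -0.768830 +0.064156 = +0.159092;  D = +0.143102-0.069515i
d^3_{2,-1}: k∈[0..1] ⇒ -0.743914 +0.248306 = -0.495607;  D = +0.469964+0.157356i
d^3_{3,-1}: single k=0 term ⇒ +0.372208;  D = +0.169368+0.331441i
Y_3^{m'}(θ=0.1548,φ=3.1014) and Σ D·Y over m':
  (-0.5110+0.2232i)·(-0.0015-0.0002i)  (-0.1745-0.0664i)·(+0.0239+0.0019i)  (+0.1505+0.3264i)·(-0.1932-0.0078i)  (-0.1144+0.3202i)·(+0.6936+0.0000i)  (+0.1431-0.0695i)·(+0.1932-0.0078i)  (+0.4700+0.1574i)·(+0.0239-0.0019i)  (+0.1694+0.3314i)·(+0.0015-0.0002i)
Y_3^-1(R⁻¹ n̂) = -0.070175+0.144443i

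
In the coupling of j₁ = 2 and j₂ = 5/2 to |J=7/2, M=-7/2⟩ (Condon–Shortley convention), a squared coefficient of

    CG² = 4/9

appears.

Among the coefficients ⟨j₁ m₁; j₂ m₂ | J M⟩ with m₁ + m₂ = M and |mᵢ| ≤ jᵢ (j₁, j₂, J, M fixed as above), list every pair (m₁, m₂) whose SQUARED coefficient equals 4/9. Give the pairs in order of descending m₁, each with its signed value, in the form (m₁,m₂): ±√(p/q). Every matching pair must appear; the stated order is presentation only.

(-2,-3/2): −√(4/9)

Admissible pairs with m₁+m₂ = M = -7/2: (-2,-3/2), (-1,-5/2)
  (m₁,m₂)=(-1,-5/2): CG² = 5/9, CG = +√(5/9)
  (m₁,m₂)=(-2,-3/2): CG² = 4/9, CG = −√(4/9)   ← matches the target
Pairs with CG² = 4/9: (-2,-3/2): −√(4/9)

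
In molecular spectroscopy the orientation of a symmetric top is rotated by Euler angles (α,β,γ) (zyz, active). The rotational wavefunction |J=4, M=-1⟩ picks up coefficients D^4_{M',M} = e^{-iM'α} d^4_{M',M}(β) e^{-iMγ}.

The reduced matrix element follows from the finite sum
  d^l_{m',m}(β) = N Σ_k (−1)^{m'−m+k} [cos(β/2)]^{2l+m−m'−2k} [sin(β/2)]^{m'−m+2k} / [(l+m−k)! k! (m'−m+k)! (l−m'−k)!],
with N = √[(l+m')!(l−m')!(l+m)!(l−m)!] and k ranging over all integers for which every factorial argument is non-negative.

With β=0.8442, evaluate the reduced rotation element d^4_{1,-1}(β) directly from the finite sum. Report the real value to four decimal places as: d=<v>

d=0.4402

d^4_{1,-1}(β=0.8442) via the finite sum:
c=cos(0.844200/2)=0.912231, s=sin(0.844200/2)=0.409677; N=√[120·6·6·120]=720.000000
The bounds max(0,m−m')=0 and min(l+m,l−m')=3 give 4 terms
  k=0: (−1)^2·720.0000/(72)·0.9122^6·0.4097^2 = +0.967189
  k=1: (−1)^3·720.0000/(24)·0.9122^4·0.4097^4 = -0.585203
  k=2: (−1)^4·720.0000/(48)·0.9122^2·0.4097^6 = +0.059013
  k=3: (−1)^5·720.0000/(720)·0.9122^0·0.4097^8 = -0.000793
d^4_{1,-1}(0.8442) = +0.967189 -0.585203 +0.059013 -0.000793 = +0.440206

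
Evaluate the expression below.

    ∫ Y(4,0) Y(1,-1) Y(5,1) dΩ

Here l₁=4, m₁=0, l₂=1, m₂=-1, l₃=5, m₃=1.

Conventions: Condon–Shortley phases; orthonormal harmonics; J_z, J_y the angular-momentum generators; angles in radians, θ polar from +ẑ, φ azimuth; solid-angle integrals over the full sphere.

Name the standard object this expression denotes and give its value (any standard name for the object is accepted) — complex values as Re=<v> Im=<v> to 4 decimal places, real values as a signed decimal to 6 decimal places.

Gaunt coefficient, -0.190188

This is a Gaunt coefficient — the integral of a triple product of spherical harmonics over the sphere.
Rules hold: Σm=0, L=10 even, 3≤5≤5.
N = 9·3·11 = 297
Δ = 0!·8!·2!/11! = 1/495
Racah Σ t=0..0: t=0:+1/576 = 1/576
⇒ 3j(4 1 5; 0 0 0)² = 5/99, sgn -1
Racah Σ t=0..0: t=0:+1/1152 = 1/1152
⇒ 3j(4 1 5; 0 -1 1)² = 1/33, sgn +1
4πI² = N·(3j₀)²·(3jₘ)² = 5/11
I = -1·√(0.454545/4π) = -0.19018827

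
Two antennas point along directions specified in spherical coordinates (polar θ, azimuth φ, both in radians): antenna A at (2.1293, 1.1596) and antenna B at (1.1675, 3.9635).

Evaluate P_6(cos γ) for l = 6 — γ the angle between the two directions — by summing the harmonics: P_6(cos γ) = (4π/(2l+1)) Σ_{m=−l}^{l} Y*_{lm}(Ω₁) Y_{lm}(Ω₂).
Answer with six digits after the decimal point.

Addition theorem: P_6(cos γ) = (4π/13) Σ_m Y*_{lm}(Ω₁) Y_{lm}(Ω₂), m = −6…6:
  term(m=-6) = -0.02312 + 0.04720j   from Y*(Ω₁)=0.14036 + 0.11221j, Y(Ω₂)=0.06356 + 0.28550j
  term(m=-5) = -0.01974 + 0.16700j   from Y*(Ω₁)=-0.34409 + 0.18141j, Y(Ω₂)=0.24512 - 0.35611j
  term(m=-4) = 0.01491 + 0.06668j   from Y*(Ω₁)=-0.02850 - 0.38443j, Y(Ω₂)=-0.17537 + 0.02579j
  term(m=-3) = -0.00257 - 0.00413j   from Y*(Ω₁)=0.01767 + 0.00620j, Y(Ω₂)=-0.20264 - 0.16249j
  term(m=-2) = 0.07239 + 0.05799j   from Y*(Ω₁)=0.23150 - 0.24929j, Y(Ω₂)=0.01989 + 0.27192j
  term(m=-1) = -0.02482 - 0.00872j   from Y*(Ω₁)=0.06084 + 0.13952j, Y(Ω₂)=-0.11767 + 0.12659j
  term(m=+0) = 0.08742 + 0.00000j   from Y*(Ω₁)=0.30265 + 0.00000j, Y(Ω₂)=0.28883 + 0.00000j
  term(m=+1) = -0.02482 + 0.00872j   from Y*(Ω₁)=-0.06084 + 0.13952j, Y(Ω₂)=0.11767 + 0.12659j
  term(m=+2) = 0.07239 - 0.05799j   from Y*(Ω₁)=0.23150 + 0.24929j, Y(Ω₂)=0.01989 - 0.27192j
  term(m=+3) = -0.00257 + 0.00413j   from Y*(Ω₁)=-0.01767 + 0.00620j, Y(Ω₂)=0.20264 - 0.16249j
  term(m=+4) = 0.01491 - 0.06668j   from Y*(Ω₁)=-0.02850 + 0.38443j, Y(Ω₂)=-0.17537 - 0.02579j
  term(m=+5) = -0.01974 - 0.16700j   from Y*(Ω₁)=0.34409 + 0.18141j, Y(Ω₂)=-0.24512 - 0.35611j
  term(m=+6) = -0.02312 - 0.04720j   from Y*(Ω₁)=0.14036 - 0.11221j, Y(Ω₂)=0.06356 - 0.28550j
Accumulated sum 0.12152 + 0.00000j; after 4π/(2l+1) scaling, 0.11747 + 0.00000j ⇒ P_6 = 0.117466

0.117466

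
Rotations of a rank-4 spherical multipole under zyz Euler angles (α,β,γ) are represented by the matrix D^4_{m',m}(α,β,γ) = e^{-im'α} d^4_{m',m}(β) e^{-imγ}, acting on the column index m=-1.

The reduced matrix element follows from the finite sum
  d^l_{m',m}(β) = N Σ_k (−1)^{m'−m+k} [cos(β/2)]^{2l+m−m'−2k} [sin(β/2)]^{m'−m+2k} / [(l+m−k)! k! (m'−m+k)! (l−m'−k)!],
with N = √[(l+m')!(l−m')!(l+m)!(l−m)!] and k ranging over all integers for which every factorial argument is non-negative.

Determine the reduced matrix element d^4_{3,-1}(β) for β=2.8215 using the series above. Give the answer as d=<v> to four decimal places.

d^4_{3,-1}(β=2.8215) via the finite sum:
c=cos(2.821500/2)=0.159364, s=sin(2.821500/2)=0.987220; N=√[5040·1·6·120]=1904.940944
k: max(0,(-1)−(3))=0 … min(4+(-1),4−(3))=1
  k=0: (−1)^4·1904.9409/(144)·0.1594^4·0.9872^4 = +0.008105
  k=1: (−1)^5·1904.9409/(240)·0.1594^2·0.9872^6 = -0.186610
d^4_{3,-1}(2.8215) = +0.008105 -0.186610 = -0.178505

d=-0.1785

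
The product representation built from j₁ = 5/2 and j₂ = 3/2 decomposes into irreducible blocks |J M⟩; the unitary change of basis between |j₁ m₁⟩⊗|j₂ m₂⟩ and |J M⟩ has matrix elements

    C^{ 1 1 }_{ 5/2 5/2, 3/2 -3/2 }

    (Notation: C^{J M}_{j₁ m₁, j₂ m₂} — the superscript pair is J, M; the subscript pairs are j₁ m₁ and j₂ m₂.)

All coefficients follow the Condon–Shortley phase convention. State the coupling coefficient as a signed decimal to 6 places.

j₁+j₂−J=3  J+j₁−j₂=2  J−j₁+j₂=0  j₁+j₂+J+1=6
(j₁±m₁, j₂±m₂, J±M) = (5,0,0,3,2,0)
P² = 72
sum k=0..0:
  [0] +1/12 = 1/12
S = 1/12
C² = P²·S² = 1/2 ; C = +0.707107

+0.707107  (= +√(1/2))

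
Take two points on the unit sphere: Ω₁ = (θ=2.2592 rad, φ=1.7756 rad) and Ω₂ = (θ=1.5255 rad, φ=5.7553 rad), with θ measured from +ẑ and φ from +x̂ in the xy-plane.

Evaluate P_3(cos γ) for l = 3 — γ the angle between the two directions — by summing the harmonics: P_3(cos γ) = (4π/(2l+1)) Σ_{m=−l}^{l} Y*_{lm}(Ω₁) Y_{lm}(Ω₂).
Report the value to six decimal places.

0.412963

Summing Y*_{l m}(θ₁,φ₁)·Y_{l m}(θ₂,φ₂) over m ∈ [−3, 3]; prefactor 4π/(2·3+1) = 1.795196:
  m=-3: Y*=+0.110776-0.157016i  Y=-0.005349+0.415907i  product +0.064712+0.046912i
  m=-2: Y*=+0.355186+0.154209i  Y=+0.022747+0.040191i  product +0.001882+0.017783i
  m=-1: Y*=-0.051675+0.248778i  Y=-0.276041-0.160954i  product +0.054306-0.060356i
  m=+0: Y*=+0.232798-0.000000i  Y=-0.050520+0.000000i  product -0.011761+0.000000i
  m=+1: Y*=+0.051675+0.248778i  Y=+0.276041-0.160954i  product +0.054306+0.060356i
  m=+2: Y*=+0.355186-0.154209i  Y=+0.022747-0.040191i  product +0.001882-0.017783i
  m=+3: Y*=-0.110776-0.157016i  Y=+0.005349+0.415907i  product +0.064712-0.046912i
Σ over m = +0.230038+0.000000i; ×(4π/7) → +0.412963+0.000000i. Real part: 0.412963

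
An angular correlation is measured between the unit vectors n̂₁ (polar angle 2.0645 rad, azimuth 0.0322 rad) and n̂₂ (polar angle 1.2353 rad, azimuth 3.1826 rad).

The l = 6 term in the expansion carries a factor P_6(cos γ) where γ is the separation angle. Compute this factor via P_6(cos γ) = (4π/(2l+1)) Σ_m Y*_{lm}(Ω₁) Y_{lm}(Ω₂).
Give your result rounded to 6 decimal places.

0.753114

Summing Y*_{l m}(θ₁,φ₁)·Y_{l m}(θ₂,φ₂) over m ∈ [−6, 6]; prefactor 4π/(2·6+1) = 0.966644:
  m=-6: (0.22105 + 0.04325j) × (0.33209 - 0.08340j) = 0.07702 - 0.00407j  (running Σ = 0.07702 - 0.00407j)
  m=-5: (-0.41447 - 0.06731j) × (-0.40491 + 0.08420j) = 0.17349 - 0.00764j  (running Σ = 0.25051 - 0.01172j)
  m=-4: (0.31281 + 0.04051j) × (0.05383 - 0.00891j) = 0.01720 - 0.00061j  (running Σ = 0.26770 - 0.01232j)
  m=-3: (0.11113 + 0.01077j) × (0.32391 - 0.04005j) = 0.03643 - 0.00096j  (running Σ = 0.30413 - 0.01329j)
  m=-2: (-0.34730 - 0.02240j) × (-0.16306 + 0.01340j) = 0.05693 - 0.00100j  (running Σ = 0.36106 - 0.01429j)
  m=-1: (0.01252 + 0.00040j) × (-0.27332 + 0.01121j) = -0.00343 + 0.00003j  (running Σ = 0.35764 - 0.01426j)
  m=0: (0.33756 + 0.00000j) × (0.18910 + 0.00000j) = 0.06383 + 0.00000j  (running Σ = 0.42147 - 0.01426j)
  m=1: (-0.01252 + 0.00040j) × (0.27332 + 0.01121j) = -0.00343 - 0.00003j  (running Σ = 0.41804 - 0.01429j)
  m=2: (-0.34730 + 0.02240j) × (-0.16306 - 0.01340j) = 0.05693 + 0.00100j  (running Σ = 0.47497 - 0.01329j)
  m=3: (-0.11113 + 0.01077j) × (-0.32391 - 0.04005j) = 0.03643 + 0.00096j  (running Σ = 0.51140 - 0.01232j)
  m=4: (0.31281 - 0.04051j) × (0.05383 + 0.00891j) = 0.01720 + 0.00061j  (running Σ = 0.52860 - 0.01172j)
  m=5: (0.41447 - 0.06731j) × (0.40491 + 0.08420j) = 0.17349 + 0.00764j  (running Σ = 0.70209 - 0.00407j)
  m=6: (0.22105 - 0.04325j) × (0.33209 + 0.08340j) = 0.07702 + 0.00407j  (running Σ = 0.77910 + 0.00000j)
Total Σ_m = 0.77910 + 0.00000j. Multiply by 0.966644: 0.75311 + 0.00000j. P_6(cos γ) = 0.753114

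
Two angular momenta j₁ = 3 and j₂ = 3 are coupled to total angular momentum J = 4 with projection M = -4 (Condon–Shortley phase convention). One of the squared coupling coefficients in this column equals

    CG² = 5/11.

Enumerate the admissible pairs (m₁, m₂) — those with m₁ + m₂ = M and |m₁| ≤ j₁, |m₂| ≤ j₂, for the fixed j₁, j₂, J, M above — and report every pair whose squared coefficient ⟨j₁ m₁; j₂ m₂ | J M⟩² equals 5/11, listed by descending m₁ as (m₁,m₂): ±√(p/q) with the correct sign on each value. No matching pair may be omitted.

(-2,-2): −√(5/11)

Admissible pairs with m₁+m₂ = M = -4: (-3,-1), (-2,-2), (-1,-3)
  (m₁,m₂)=(-1,-3): CG² = 3/11, CG = +√(3/11)
  (m₁,m₂)=(-2,-2): CG² = 5/11, CG = −√(5/11)   ← matches the target
  (m₁,m₂)=(-3,-1): CG² = 3/11, CG = +√(3/11)
Pairs with CG² = 5/11: (-2,-2): −√(5/11)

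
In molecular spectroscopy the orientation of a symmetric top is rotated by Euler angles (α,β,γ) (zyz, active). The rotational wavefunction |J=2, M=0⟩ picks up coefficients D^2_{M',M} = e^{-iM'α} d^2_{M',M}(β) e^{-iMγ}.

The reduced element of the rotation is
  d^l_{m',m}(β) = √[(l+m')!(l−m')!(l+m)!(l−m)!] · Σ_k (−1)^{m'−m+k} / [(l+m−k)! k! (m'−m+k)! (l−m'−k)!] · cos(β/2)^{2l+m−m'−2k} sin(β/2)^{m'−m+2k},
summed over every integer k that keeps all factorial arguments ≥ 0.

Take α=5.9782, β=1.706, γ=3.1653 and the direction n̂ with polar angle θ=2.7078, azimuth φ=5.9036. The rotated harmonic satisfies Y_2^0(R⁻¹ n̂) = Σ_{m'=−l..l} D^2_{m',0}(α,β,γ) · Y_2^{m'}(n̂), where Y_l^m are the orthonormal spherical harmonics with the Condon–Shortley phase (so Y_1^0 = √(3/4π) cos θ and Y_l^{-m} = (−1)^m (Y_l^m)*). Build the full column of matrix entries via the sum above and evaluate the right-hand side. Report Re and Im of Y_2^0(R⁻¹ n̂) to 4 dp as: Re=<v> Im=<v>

Need the full column D^2_{m',0} for m'=−2..2 at α=5.9782, β=1.7060, γ=3.1653.
cos(β/2)=0.657726, sin(β/2)=0.753257
d^2_{-2,0}: single k=2 term ⇒ +0.601246;  D = +0.492820-0.344420i
d^2_{-1,0}: k∈[1..2] ⇒ +0.524994 -0.688574 = -0.163579;  D = -0.156030+0.049119i
d^2_{0,0}: k∈[0..2] ⇒ +0.187146 -0.981831 +0.321938 = -0.472747;  D = -0.472747+0.000000i
d^2_{1,0}: k∈[0..1] ⇒ -0.524994 +0.688574 = +0.163579;  D = +0.156030+0.049119i
d^2_{2,0}: single k=0 term ⇒ +0.601246;  D = +0.492820+0.344420i
Y_2^{m'}(θ=2.7078,φ=5.9036) and Σ D·Y over m':
  (+0.4928-0.3444i)·(+0.0495+0.0470i)  (-0.1560+0.0491i)·(-0.2737-0.1092i)  (-0.4727+0.0000i)·(+0.4636+0.0000i)  (+0.1560+0.0491i)·(+0.2737-0.1092i)  (+0.4928+0.3444i)·(+0.0495-0.0470i)
Y_2^0(R⁻¹ n̂) = -0.041905+0.000000i

Re=-0.0419 Im=0.0000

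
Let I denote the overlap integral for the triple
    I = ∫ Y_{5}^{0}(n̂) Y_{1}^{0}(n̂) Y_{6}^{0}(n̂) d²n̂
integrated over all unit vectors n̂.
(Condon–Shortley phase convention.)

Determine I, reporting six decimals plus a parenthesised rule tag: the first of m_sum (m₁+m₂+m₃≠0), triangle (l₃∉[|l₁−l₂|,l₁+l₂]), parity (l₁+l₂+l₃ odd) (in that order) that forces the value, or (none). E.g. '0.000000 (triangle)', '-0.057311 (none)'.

0.245154 (none)

Checks pass: Σm=0; 12 even; l₃=6∈[4,6].
(2·5+1)(2·1+1)(2·6+1) = 429
Δ: 0! 10! 2! / 13! → 1/858
sum: t=0:+1/14400 = 1/14400
3j²(5 1 6; 0 0 0) = Δ·Π!·Σ² = 6/143  (sign +1)
(m-triple is (0,0,0) — same symbol as above.)
combine: 4πI² = 429·6/143·6/143 = 108/143
take √, sign +1: I = 0.24515397
No selection rule forces the value: the integral is nonzero (none).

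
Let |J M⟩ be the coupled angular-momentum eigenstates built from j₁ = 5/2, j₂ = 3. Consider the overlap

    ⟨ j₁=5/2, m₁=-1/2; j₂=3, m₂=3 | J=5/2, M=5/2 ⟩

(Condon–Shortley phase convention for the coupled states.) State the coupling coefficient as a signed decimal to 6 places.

−√(5/21) = -0.487950

triangle: 3!·2!·3!/9! = 72/362880
(j±m)!: 2!·3!·6!·0!·5!·0! = 1036800
prefactor² = (2J+1)·Δ·N² = 8640/7
  k=3: −1/(3!·0!·0!·3!·2!·0!) = -1/72
Σ = -1/72  ⇒  CG² = 8640/7·(-1/72)² = 5/21
CG = −√(5/21) = -0.487950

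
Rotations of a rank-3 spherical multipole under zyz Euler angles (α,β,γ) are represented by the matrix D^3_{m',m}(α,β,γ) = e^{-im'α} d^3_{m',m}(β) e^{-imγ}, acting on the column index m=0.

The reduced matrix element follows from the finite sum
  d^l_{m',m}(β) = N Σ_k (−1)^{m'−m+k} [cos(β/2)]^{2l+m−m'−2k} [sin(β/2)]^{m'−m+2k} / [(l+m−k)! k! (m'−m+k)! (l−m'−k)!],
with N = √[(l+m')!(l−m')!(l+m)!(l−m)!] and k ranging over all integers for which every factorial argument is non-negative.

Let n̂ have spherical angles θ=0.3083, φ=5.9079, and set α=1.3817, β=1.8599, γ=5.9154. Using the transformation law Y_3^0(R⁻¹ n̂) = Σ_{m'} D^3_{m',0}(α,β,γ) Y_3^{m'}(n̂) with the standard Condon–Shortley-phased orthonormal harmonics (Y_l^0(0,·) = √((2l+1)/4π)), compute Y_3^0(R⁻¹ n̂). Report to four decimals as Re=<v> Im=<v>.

Need the full column D^3_{m',0} for m'=−3..3 at α=1.3817, β=1.8599, γ=5.9154.
cos(β/2)=0.597874, sin(β/2)=0.801590
d^3_{-3,0}: single k=3 term ⇒ +0.492267;  D = -0.264519-0.415159i
d^3_{-2,0}: k∈[2..3] ⇒ +0.449681 -0.808331 = -0.358651;  D = +0.333306-0.132429i
d^3_{-1,0}: k∈[1..3] ⇒ +0.212125 -1.143926 +0.685428 = -0.246373;  D = -0.046311-0.241981i
d^3_{0,0}: k∈[0..3] ⇒ +0.045673 -0.738901 +1.328224 -0.265286 = +0.369710;  D = +0.369710+0.000000i
d^3_{1,0}: k∈[0..2] ⇒ -0.212125 +1.143926 -0.685428 = +0.246373;  D = +0.046311-0.241981i
d^3_{2,0}: k∈[0..1] ⇒ +0.449681 -0.808331 = -0.358651;  D = +0.333306+0.132429i
d^3_{3,0}: single k=0 term ⇒ -0.492267;  D = +0.264519-0.415159i
Y_3^{m'}(θ=0.3083,φ=5.9079) and Σ D·Y over m':
  (-0.2645-0.4152i)·(+0.0050+0.0105i)  (+0.3333-0.1324i)·(+0.0656+0.0612i)  (-0.0463-0.2420i)·(+0.3230+0.1272i)  (+0.3697+0.0000i)·(+0.5475+0.0000i)  (+0.0463-0.2420i)·(-0.3230+0.1272i)  (+0.3333+0.1324i)·(+0.0656-0.0612i)  (+0.2645-0.4152i)·(-0.0050+0.0105i)
Y_3^0(R⁻¹ n̂) = +0.300054+0.000000i

Re=0.3001 Im=0.0000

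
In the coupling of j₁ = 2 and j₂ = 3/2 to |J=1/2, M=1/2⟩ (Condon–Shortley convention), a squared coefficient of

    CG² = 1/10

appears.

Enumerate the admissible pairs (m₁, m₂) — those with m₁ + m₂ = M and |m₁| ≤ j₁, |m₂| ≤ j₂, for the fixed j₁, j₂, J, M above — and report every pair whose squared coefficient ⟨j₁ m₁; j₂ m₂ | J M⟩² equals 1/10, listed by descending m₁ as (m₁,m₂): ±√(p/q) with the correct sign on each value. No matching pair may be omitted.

(-1,3/2): −√(1/10)

Admissible pairs with m₁+m₂ = M = 1/2: (-1,3/2), (0,1/2), (1,-1/2), (2,-3/2)
  (m₁,m₂)=(2,-3/2): CG² = 2/5, CG = +√(2/5)
  (m₁,m₂)=(1,-1/2): CG² = 3/10, CG = −√(3/10)
  (m₁,m₂)=(0,1/2): CG² = 1/5, CG = +√(1/5)
  (m₁,m₂)=(-1,3/2): CG² = 1/10, CG = −√(1/10)   ← matches the target
Pairs with CG² = 1/10: (-1,3/2): −√(1/10)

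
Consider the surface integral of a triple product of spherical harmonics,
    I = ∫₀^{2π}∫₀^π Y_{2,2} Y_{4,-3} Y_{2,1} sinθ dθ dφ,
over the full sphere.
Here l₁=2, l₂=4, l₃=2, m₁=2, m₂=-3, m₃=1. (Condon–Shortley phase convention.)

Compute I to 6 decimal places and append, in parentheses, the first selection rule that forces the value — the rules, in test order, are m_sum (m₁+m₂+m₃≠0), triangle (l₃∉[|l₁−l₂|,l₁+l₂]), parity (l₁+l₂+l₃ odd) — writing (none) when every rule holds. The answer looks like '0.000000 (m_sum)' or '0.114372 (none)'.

-0.238414 (none)

Checks pass: Σm=0; 8 even; l₃=2∈[2,6].
(2·2+1)(2·4+1)(2·2+1) = 225
Δ: 4! 0! 4! / 9! → 1/630
sum: t=2:+1/16 = 1/16
3j²(2 4 2; 0 0 0) = Δ·Π!·Σ² = 2/35  (sign +1)
sum: t=0:+1/144 = 1/144
3j²(2 4 2; 2 -3 1) = Δ·Π!·Σ² = 1/18  (sign -1)
combine: 4πI² = 225·2/35·1/18 = 5/7
take √, sign -1: I = -0.23841361
No selection rule forces the value: the integral is nonzero (none).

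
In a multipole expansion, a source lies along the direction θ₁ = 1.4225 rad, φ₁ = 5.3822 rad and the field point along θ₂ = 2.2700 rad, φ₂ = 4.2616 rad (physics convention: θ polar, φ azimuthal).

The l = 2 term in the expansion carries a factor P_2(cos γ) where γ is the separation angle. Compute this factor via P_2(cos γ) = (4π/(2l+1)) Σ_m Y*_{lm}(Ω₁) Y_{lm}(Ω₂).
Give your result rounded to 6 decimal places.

-0.417664

Addition theorem: P_2(cos γ) = (4π/5) Σ_m Y*_{lm}(Ω₁) Y_{lm}(Ω₂), m = −2…2:
  m=-2: (-0.086571-0.367790i) × (-0.140370-0.177463i) = -0.053117+0.066990i  (running Σ = -0.053117+0.066990i)
  m=-1: (+0.070089-0.088502i) × (+0.165796-0.342533i) = -0.018694-0.038681i  (running Σ = -0.071811+0.028309i)
  m=0: (-0.294736-0.000000i) × (+0.076544+0.000000i) = -0.022560-0.000000i  (running Σ = -0.094372+0.028309i)
  m=1: (-0.070089-0.088502i) × (-0.165796-0.342533i) = -0.018694+0.038681i  (running Σ = -0.113066+0.066990i)
  m=2: (-0.086571+0.367790i) × (-0.140370+0.177463i) = -0.053117-0.066990i  (running Σ = -0.166183+0.000000i)
Σ over m = -0.166183+0.000000i; ×(4π/5) → -0.417664+0.000000i. Real part: -0.417664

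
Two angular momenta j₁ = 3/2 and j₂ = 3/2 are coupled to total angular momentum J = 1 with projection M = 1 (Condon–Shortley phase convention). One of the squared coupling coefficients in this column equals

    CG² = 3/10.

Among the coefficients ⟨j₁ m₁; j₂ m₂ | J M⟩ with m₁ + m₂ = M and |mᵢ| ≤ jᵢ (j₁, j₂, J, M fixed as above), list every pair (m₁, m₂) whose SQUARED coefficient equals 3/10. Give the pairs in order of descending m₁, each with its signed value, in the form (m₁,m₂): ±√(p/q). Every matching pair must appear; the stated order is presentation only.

(3/2,-1/2): +√(3/10); (-1/2,3/2): +√(3/10)

Admissible pairs with m₁+m₂ = M = 1: (-1/2,3/2), (1/2,1/2), (3/2,-1/2)
  (m₁,m₂)=(3/2,-1/2): CG² = 3/10, CG = +√(3/10)   ← matches the target
  (m₁,m₂)=(1/2,1/2): CG² = 2/5, CG = −√(2/5)
  (m₁,m₂)=(-1/2,3/2): CG² = 3/10, CG = +√(3/10)   ← matches the target
Pairs with CG² = 3/10: (3/2,-1/2): +√(3/10); (-1/2,3/2): +√(3/10)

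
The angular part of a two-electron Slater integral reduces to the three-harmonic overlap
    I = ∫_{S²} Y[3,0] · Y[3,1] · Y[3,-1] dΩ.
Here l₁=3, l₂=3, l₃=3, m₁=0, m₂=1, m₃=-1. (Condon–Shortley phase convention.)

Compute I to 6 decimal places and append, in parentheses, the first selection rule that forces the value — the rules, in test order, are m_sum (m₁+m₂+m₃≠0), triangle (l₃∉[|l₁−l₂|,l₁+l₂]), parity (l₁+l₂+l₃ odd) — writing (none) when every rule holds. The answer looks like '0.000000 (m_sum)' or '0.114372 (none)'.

0.000000 (parity)

l₁+l₂+l₃=9 is odd: 3j(l;000)=0 ⇒ I=0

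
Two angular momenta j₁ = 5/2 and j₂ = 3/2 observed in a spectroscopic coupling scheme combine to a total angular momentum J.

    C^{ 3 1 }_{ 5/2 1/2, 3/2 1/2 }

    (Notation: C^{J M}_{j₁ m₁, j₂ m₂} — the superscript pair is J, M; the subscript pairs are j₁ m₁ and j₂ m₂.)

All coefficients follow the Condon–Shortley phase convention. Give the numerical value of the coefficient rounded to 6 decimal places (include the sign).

-0.129099  (= −√(1/60))

j₁+j₂−J=1  J+j₁−j₂=4  J−j₁+j₂=2  j₁+j₂+J+1=8
(j₁±m₁, j₂±m₂, J±M) = (3,2,2,1,4,2)
P² = 48/5
sum k=0..1:
  [0] +1/8 = 1/8
  [1] −1/6 = -1/6
S = -1/24
C² = P²·S² = 1/60 ; C = -0.129099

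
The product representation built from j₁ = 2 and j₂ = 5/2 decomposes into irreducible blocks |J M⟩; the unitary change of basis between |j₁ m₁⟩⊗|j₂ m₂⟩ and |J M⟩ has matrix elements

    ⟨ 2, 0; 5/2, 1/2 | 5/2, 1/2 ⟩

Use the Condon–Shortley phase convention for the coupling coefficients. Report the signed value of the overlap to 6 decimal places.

-0.478091

√[6·2!2!3!/8! · 2!2!3!2!3!2!] = √(72/35)
  +(−1)^0/∏(0,2,2,3,0,0)! = 1/24  (running 1/24)
  +(−1)^1/∏(1,1,1,2,1,1)! = -1/2  (running -11/24)
  +(−1)^2/∏(2,0,0,1,2,2)! = 1/8  (running -1/3)
⟨..|..⟩ = √(72/35)·(-1/3) = -0.478091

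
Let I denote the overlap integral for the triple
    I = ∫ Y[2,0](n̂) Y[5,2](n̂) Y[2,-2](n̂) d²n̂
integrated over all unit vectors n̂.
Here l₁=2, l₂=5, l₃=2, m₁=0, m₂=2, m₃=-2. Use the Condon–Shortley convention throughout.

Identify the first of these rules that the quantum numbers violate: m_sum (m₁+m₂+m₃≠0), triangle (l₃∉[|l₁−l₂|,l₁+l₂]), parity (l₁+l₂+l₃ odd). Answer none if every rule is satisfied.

azimuthal sum: 0 + 2 − 2 = 0  ✓
l₃ must lie in [3,7]; have l₃=2  ✗
L = 2 + 5 + 2 = 9 (odd)

triangle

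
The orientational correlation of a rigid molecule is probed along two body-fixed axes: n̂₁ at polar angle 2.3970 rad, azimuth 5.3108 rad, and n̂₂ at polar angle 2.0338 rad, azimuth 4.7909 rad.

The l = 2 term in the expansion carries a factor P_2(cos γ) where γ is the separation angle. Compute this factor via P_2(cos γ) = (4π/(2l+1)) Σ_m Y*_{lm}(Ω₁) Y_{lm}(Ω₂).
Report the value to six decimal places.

Addition theorem: P_2(cos γ) = (4π/5) Σ_m Y*_{lm}(Ω₁) Y_{lm}(Ω₂), m = −2…2:
  m=-2: (-0.06480 - 0.16513j) × (-0.30541 + 0.04835j) = 0.02778 + 0.04730j  (running Σ = 0.02778 + 0.04730j)
  m=-1: (-0.21688 + 0.31809j) × (-0.02421 - 0.30777j) = 0.10315 + 0.05905j  (running Σ = 0.13093 + 0.10635j)
  m=0: (0.19626 + 0.00000j) × (-0.12664 + 0.00000j) = -0.02486 + 0.00000j  (running Σ = 0.10607 + 0.10635j)
  m=1: (0.21688 + 0.31809j) × (0.02421 - 0.30777j) = 0.10315 - 0.05905j  (running Σ = 0.20922 + 0.04730j)
  m=2: (-0.06480 + 0.16513j) × (-0.30541 - 0.04835j) = 0.02778 - 0.04730j  (running Σ = 0.23700 + 0.00000j)
Σ over m = 0.23700 + 0.00000j; ×(4π/5) → 0.59564 + 0.00000j. Real part: 0.595641

0.595641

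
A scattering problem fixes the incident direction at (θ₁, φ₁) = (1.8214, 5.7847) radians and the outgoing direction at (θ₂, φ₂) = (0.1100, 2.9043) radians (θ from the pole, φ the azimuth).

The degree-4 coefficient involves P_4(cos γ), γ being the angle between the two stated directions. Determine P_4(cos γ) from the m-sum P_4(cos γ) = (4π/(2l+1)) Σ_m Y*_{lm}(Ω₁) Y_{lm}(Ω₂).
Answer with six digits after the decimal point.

-0.017283

Addition theorem: P_4(cos γ) = (4π/9) Σ_m Y*_{lm}(Ω₁) Y_{lm}(Ω₂), m = −4…4:
  [-4]  conj(Y_{4,-4})(Ω₁) = (-0.160054, -0.355399) ; Y_{4,-4}(Ω₂) = (0.000037, 0.000052) ; Δ = (0.000013, -0.000022)
  [-3]  conj(Y_{4,-3})(Ω₁) = (-0.021242, 0.281411) ; Y_{4,-3}(Ω₂) = (-0.001246, -0.001075) ; Δ = (0.000329, -0.000328)
  [-2]  conj(Y_{4,-2})(Ω₁) = (-0.097060, 0.150160) ; Y_{4,-2}(Ω₂) = (0.021213, 0.010898) ; Δ = (-0.003695, 0.002128)
  [-1]  conj(Y_{4,-1})(Ω₁) = (0.256500, -0.139623) ; Y_{4,-1}(Ω₂) = (-0.196465, -0.047515) ; Δ = (-0.057027, 0.015243)
  [+0]  conj(Y_{4,0})(Ω₁) = (0.136190, -0.000000) ; Y_{4,0}(Ω₂) = (0.795828, 0.000000) ; Δ = (0.108384, 0.000000)
  [+1]  conj(Y_{4,1})(Ω₁) = (-0.256500, -0.139623) ; Y_{4,1}(Ω₂) = (0.196465, -0.047515) ; Δ = (-0.057027, -0.015243)
  [+2]  conj(Y_{4,2})(Ω₁) = (-0.097060, -0.150160) ; Y_{4,2}(Ω₂) = (0.021213, -0.010898) ; Δ = (-0.003695, -0.002128)
  [+3]  conj(Y_{4,3})(Ω₁) = (0.021242, 0.281411) ; Y_{4,3}(Ω₂) = (0.001246, -0.001075) ; Δ = (0.000329, 0.000328)
  [+4]  conj(Y_{4,4})(Ω₁) = (-0.160054, 0.355399) ; Y_{4,4}(Ω₂) = (0.000037, -0.000052) ; Δ = (0.000013, 0.000022)
Σ over m = (-0.012378, 0.000000); ×(4π/9) → (-0.017283, 0.000000). Real part: -0.017283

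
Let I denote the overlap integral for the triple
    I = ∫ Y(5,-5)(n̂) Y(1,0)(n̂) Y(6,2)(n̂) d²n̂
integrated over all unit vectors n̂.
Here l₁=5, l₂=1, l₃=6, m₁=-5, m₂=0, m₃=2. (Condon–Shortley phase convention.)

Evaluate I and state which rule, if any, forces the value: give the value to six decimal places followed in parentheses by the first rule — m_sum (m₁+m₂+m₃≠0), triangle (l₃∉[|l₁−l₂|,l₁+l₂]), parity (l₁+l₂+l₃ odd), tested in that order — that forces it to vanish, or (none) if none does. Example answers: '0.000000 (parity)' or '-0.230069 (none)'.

0.000000 (m_sum)

Σmᵢ = -3 ≠ 0, so the φ-integral vanishes; I = 0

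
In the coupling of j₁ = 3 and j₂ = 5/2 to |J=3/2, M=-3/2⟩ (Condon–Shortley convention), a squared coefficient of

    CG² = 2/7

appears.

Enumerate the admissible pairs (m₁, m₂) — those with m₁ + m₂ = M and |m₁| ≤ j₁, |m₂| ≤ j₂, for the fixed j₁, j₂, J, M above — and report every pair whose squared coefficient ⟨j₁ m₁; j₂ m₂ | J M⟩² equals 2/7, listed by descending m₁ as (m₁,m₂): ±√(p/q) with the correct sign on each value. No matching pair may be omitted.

Admissible pairs with m₁+m₂ = M = -3/2: (-3,3/2), (-2,1/2), (-1,-1/2), (0,-3/2), (1,-5/2)
  (m₁,m₂)=(1,-5/2): CG² = 1/14, CG = +√(1/14)
  (m₁,m₂)=(0,-3/2): CG² = 6/35, CG = −√(6/35)
  (m₁,m₂)=(-1,-1/2): CG² = 9/35, CG = +√(9/35)
  (m₁,m₂)=(-2,1/2): CG² = 2/7, CG = −√(2/7)   ← matches the target
  (m₁,m₂)=(-3,3/2): CG² = 3/14, CG = +√(3/14)
Pairs with CG² = 2/7: (-2,1/2): −√(2/7)

(-2,1/2): −√(2/7)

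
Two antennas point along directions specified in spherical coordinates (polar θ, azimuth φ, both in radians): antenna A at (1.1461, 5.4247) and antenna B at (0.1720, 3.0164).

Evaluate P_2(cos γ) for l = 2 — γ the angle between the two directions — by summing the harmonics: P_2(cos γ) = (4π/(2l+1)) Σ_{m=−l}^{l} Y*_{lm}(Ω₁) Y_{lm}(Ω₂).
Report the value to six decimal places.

-0.373764

Expand P_2 via completeness: Σ_{m} conj(Y_{2,m}) at Ω₁ times Y_{2,m} at Ω₂ —
  [-2]  conj(Y_{2,-2})(Ω₁) = -0.046710-0.317272i ; Y_{2,-2}(Ω₂) = +0.010962+0.002804i ; Δ = +0.000377-0.003609i
  [-1]  conj(Y_{2,-1})(Ω₁) = +0.189569-0.219522i ; Y_{2,-1}(Ω₂) = -0.129254-0.016267i ; Δ = -0.028073+0.025290i
  [+0]  conj(Y_{2,0})(Ω₁) = -0.154750-0.000000i ; Y_{2,0}(Ω₂) = +0.603066+0.000000i ; Δ = -0.093324-0.000000i
  [+1]  conj(Y_{2,1})(Ω₁) = -0.189569-0.219522i ; Y_{2,1}(Ω₂) = +0.129254-0.016267i ; Δ = -0.028073-0.025290i
  [+2]  conj(Y_{2,2})(Ω₁) = -0.046710+0.317272i ; Y_{2,2}(Ω₂) = +0.010962-0.002804i ; Δ = +0.000377+0.003609i
Σ over m = -0.148716+0.000000i; ×(4π/5) → -0.373764+0.000000i. Real part: -0.373764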